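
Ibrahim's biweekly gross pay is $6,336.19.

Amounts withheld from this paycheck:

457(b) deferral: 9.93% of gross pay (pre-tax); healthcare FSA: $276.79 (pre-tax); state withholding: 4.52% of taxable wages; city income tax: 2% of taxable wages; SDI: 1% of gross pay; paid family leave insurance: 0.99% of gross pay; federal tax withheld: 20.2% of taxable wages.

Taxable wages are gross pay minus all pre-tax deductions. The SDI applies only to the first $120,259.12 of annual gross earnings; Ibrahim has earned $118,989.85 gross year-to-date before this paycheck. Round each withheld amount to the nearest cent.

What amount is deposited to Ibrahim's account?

Healthcare FSA: $276.79
457(b) deferral: $6,336.19 × 0.0993 = $629.18
Pre-tax total = $276.79 + $629.18 = $905.97
Taxable wages = $6,336.19 − $905.97 = $5,430.22
City income tax: $5,430.22 × 0.02 = $108.60
Federal tax withheld: $5,430.22 × 0.202 = $1,096.90
State withholding: $5,430.22 × 0.0452 = $245.45
SDI: only $120,259.12 − $118,989.85 = $1,269.27 of this check is subject → $1,269.27 × 0.01 = $12.69
Paid family leave insurance: $6,336.19 × 0.0099 = $62.73
Total deductions = $276.79 + $629.18 + $108.60 + $1,096.90 + $245.45 + $12.69 + $62.73 = $2,432.34
Net pay = $6,336.19 − $2,432.34 = $3,903.85

$3,903.85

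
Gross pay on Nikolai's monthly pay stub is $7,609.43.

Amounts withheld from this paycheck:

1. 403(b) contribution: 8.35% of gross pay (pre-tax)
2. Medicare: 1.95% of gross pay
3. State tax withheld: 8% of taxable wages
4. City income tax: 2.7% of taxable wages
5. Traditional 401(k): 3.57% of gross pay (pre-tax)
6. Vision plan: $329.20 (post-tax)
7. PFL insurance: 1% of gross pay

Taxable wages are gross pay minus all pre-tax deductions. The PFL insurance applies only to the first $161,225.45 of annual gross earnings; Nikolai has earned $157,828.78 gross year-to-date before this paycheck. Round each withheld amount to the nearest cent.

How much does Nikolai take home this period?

403(b) contribution: $7,609.43 × 0.0835 = $635.39
Traditional 401(k): $7,609.43 × 0.0357 = $271.66
Pre-tax total = $635.39 + $271.66 = $907.05
Taxable wages = $7,609.43 − $907.05 = $6,702.38
City income tax: $6,702.38 × 0.027 = $180.96
State tax withheld: $6,702.38 × 0.08 = $536.19
Medicare: $7,609.43 × 0.0195 = $148.38
PFL insurance: only $161,225.45 − $157,828.78 = $3,396.67 of this check is subject → $3,396.67 × 0.01 = $33.97
Vision plan: $329.20
Total deductions = $635.39 + $271.66 + $180.96 + $536.19 + $148.38 + $33.97 + $329.20 = $2,135.75
Net pay = $7,609.43 − $2,135.75 = $5,473.68

$5,473.68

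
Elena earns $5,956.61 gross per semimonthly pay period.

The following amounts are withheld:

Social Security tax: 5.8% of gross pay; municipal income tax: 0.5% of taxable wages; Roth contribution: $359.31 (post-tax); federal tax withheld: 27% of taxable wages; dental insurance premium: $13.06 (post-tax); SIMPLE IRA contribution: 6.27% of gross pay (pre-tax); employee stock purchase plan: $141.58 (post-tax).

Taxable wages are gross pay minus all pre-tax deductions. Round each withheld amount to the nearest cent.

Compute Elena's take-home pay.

SIMPLE IRA contribution: $5,956.61 × 0.0627 = $373.48
Taxable wages = $5,956.61 − $373.48 = $5,583.13
Federal tax withheld: $5,583.13 × 0.27 = $1,507.45
Municipal income tax: $5,583.13 × 0.005 = $27.92
Social Security tax: $5,956.61 × 0.058 = $345.48
Employee stock purchase plan: $141.58
Roth contribution: $359.31
Dental insurance premium: $13.06
Total deductions = $373.48 + $1,507.45 + $27.92 + $345.48 + $141.58 + $359.31 + $13.06 = $2,768.28
Net pay = $5,956.61 − $2,768.28 = $3,188.33

$3,188.33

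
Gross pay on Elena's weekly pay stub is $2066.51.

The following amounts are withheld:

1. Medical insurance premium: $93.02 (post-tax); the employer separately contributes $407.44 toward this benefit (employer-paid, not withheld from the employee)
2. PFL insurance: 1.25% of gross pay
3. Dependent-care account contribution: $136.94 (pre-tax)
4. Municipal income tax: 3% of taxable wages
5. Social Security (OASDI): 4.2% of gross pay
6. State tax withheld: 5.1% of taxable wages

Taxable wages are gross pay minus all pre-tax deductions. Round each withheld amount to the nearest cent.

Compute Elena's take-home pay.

$1567.63

Dependent-care account contribution: $136.94
Taxable wages = $2066.51 − $136.94 = $1929.57
State tax withheld: $1929.57 × 0.051 = $98.41
Municipal income tax: $1929.57 × 0.03 = $57.89
Social Security (OASDI): $2066.51 × 0.042 = $86.79
PFL insurance: $2066.51 × 0.0125 = $25.83
Medical insurance premium: $93.02
(Employer's $407.44 toward medical insurance premium is not withheld from the employee.)
Total deductions = $136.94 + $98.41 + $57.89 + $86.79 + $25.83 + $93.02 = $498.88
Net pay = $2066.51 − $498.88 = $1567.63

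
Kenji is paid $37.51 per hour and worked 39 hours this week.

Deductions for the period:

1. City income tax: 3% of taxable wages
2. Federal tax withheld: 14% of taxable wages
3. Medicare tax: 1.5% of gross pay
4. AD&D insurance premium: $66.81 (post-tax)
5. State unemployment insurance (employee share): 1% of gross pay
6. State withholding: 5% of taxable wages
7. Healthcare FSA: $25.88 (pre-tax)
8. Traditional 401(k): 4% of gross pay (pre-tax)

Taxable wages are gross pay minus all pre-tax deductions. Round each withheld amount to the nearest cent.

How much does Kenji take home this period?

$971.85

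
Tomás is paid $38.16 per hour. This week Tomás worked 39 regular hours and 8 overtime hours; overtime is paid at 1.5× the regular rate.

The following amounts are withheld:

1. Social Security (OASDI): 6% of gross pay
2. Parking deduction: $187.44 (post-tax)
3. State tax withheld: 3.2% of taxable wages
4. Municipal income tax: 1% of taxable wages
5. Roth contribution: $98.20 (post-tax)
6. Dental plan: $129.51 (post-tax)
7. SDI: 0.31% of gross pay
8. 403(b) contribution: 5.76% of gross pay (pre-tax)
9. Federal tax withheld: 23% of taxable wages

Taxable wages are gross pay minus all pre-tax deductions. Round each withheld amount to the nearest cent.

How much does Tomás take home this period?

$797.25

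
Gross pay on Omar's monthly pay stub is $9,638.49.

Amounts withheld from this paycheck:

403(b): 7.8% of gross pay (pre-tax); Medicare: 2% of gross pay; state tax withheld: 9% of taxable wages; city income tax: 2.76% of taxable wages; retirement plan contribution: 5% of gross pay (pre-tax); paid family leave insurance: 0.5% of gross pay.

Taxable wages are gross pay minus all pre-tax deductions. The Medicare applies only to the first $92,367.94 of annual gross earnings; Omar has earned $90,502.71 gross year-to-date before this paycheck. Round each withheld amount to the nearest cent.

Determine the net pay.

403(b): $9,638.49 × 0.078 = $751.80
Retirement plan contribution: $9,638.49 × 0.05 = $481.92
Pre-tax total = $751.80 + $481.92 = $1,233.72
Taxable wages = $9,638.49 − $1,233.72 = $8,404.77
City income tax: $8,404.77 × 0.0276 = $231.97
State tax withheld: $8,404.77 × 0.09 = $756.43
Paid family leave insurance: $9,638.49 × 0.005 = $48.19
Medicare: only $92,367.94 − $90,502.71 = $1,865.23 of this check is subject → $1,865.23 × 0.02 = $37.30
Total deductions = $751.80 + $481.92 + $231.97 + $756.43 + $48.19 + $37.30 = $2,307.61
Net pay = $9,638.49 − $2,307.61 = $7,330.88

$7,330.88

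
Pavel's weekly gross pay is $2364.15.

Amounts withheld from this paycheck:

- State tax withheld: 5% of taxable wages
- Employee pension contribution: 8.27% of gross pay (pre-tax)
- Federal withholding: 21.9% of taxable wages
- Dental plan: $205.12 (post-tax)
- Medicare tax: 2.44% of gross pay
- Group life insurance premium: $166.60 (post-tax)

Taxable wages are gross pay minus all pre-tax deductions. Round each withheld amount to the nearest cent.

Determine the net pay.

Employee pension contribution: $2364.15 × 0.0827 = $195.52
Taxable wages = $2364.15 − $195.52 = $2168.63
State tax withheld: $2168.63 × 0.05 = $108.43
Federal withholding: $2168.63 × 0.219 = $474.93
Medicare tax: $2364.15 × 0.0244 = $57.69
Group life insurance premium: $166.60
Dental plan: $205.12
Total deductions = $195.52 + $108.43 + $474.93 + $57.69 + $166.60 + $205.12 = $1208.29
Net pay = $2364.15 − $1208.29 = $1155.86

$1155.86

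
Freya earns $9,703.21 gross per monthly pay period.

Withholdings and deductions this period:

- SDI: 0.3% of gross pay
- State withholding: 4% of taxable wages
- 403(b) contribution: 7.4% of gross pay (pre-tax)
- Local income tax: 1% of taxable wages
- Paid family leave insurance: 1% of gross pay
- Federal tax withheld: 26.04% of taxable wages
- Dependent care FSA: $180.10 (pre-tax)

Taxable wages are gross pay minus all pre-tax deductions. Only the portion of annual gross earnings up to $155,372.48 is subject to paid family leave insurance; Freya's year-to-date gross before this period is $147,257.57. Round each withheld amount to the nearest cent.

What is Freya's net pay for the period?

Dependent care FSA: $180.10
403(b) contribution: $9,703.21 × 0.074 = $718.04
Pre-tax total = $180.10 + $718.04 = $898.14
Taxable wages = $9,703.21 − $898.14 = $8,805.07
Federal tax withheld: $8,805.07 × 0.2604 = $2,292.84
Local income tax: $8,805.07 × 0.01 = $88.05
State withholding: $8,805.07 × 0.04 = $352.20
Paid family leave insurance: only $155,372.48 − $147,257.57 = $8,114.91 of this check is subject → $8,114.91 × 0.01 = $81.15
SDI: $9,703.21 × 0.003 = $29.11
Total deductions = $180.10 + $718.04 + $2,292.84 + $88.05 + $352.20 + $81.15 + $29.11 = $3,741.49
Net pay = $9,703.21 − $3,741.49 = $5,961.72

$5,961.72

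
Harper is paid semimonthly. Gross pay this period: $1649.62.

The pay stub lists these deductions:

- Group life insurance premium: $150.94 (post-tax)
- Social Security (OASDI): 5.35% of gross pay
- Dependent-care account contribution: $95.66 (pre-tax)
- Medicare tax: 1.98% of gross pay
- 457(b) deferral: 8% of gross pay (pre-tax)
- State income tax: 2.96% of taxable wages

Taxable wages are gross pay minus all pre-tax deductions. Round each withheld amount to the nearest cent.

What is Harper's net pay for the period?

$1108.05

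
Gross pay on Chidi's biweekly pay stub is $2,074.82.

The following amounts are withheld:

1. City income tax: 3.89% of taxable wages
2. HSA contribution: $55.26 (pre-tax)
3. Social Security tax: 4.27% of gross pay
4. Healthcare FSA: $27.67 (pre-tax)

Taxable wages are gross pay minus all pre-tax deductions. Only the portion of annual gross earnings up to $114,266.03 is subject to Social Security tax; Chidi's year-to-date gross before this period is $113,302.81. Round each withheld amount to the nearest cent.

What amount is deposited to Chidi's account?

$1,873.28

HSA contribution: $55.26
Healthcare FSA: $27.67
Pre-tax total = $55.26 + $27.67 = $82.93
Taxable wages = $2,074.82 − $82.93 = $1,991.89
City income tax: $1,991.89 × 0.0389 = $77.48
Social Security tax: only $114,266.03 − $113,302.81 = $963.22 of this check is subject → $963.22 × 0.0427 = $41.13
Total deductions = $55.26 + $27.67 + $77.48 + $41.13 = $201.54
Net pay = $2,074.82 − $201.54 = $1,873.28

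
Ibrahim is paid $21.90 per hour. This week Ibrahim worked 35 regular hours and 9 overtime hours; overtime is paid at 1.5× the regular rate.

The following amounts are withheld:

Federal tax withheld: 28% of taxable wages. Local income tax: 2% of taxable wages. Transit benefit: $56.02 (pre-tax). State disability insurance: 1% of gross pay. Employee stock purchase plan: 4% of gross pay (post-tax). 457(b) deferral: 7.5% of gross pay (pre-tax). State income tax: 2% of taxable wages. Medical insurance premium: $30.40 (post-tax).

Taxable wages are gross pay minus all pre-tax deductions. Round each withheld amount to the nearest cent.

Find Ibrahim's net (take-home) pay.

Regular pay: 35 × $21.90 = $766.50
Overtime pay: 9 × $21.90 × 1.5 = $295.65
Gross pay = $766.50 + $295.65 = $1,062.15
457(b) deferral: $1,062.15 × 0.075 = $79.66
Transit benefit: $56.02
Pre-tax total = $79.66 + $56.02 = $135.68
Taxable wages = $1,062.15 − $135.68 = $926.47
Local income tax: $926.47 × 0.02 = $18.53
State income tax: $926.47 × 0.02 = $18.53
Federal tax withheld: $926.47 × 0.28 = $259.41
State disability insurance: $1,062.15 × 0.01 = $10.62
Medical insurance premium: $30.40
Employee stock purchase plan: $1,062.15 × 0.04 = $42.49
Total deductions = $79.66 + $56.02 + $18.53 + $18.53 + $259.41 + $10.62 + $30.40 + $42.49 = $515.66
Net pay = $1,062.15 − $515.66 = $546.49

$546.49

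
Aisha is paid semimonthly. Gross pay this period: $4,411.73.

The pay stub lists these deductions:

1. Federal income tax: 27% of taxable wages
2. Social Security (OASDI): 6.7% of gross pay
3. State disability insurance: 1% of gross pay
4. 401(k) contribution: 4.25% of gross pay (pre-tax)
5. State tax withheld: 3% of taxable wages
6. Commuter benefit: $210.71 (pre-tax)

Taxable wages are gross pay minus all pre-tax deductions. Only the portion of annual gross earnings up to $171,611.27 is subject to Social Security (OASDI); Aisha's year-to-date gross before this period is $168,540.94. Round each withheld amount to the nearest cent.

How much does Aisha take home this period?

Commuter benefit: $210.71
401(k) contribution: $4,411.73 × 0.0425 = $187.50
Pre-tax total = $210.71 + $187.50 = $398.21
Taxable wages = $4,411.73 − $398.21 = $4,013.52
Federal income tax: $4,013.52 × 0.27 = $1,083.65
State tax withheld: $4,013.52 × 0.03 = $120.41
Social Security (OASDI): only $171,611.27 − $168,540.94 = $3,070.33 of this check is subject → $3,070.33 × 0.067 = $205.71
State disability insurance: $4,411.73 × 0.01 = $44.12
Total deductions = $210.71 + $187.50 + $1,083.65 + $120.41 + $205.71 + $44.12 = $1,852.10
Net pay = $4,411.73 − $1,852.10 = $2,559.63

$2,559.63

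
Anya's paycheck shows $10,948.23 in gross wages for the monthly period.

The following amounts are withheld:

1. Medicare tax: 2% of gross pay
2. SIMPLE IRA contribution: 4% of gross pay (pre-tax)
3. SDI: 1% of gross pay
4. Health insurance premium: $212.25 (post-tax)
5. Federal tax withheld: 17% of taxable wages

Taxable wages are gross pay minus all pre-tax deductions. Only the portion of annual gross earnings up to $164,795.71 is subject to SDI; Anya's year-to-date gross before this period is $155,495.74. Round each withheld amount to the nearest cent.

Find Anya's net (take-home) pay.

SIMPLE IRA contribution: $10,948.23 × 0.04 = $437.93
Taxable wages = $10,948.23 − $437.93 = $10,510.30
Federal tax withheld: $10,510.30 × 0.17 = $1,786.75
SDI: only $164,795.71 − $155,495.74 = $9,299.97 of this check is subject → $9,299.97 × 0.01 = $93.00
Medicare tax: $10,948.23 × 0.02 = $218.96
Health insurance premium: $212.25
Total deductions = $437.93 + $1,786.75 + $93.00 + $218.96 + $212.25 = $2,748.89
Net pay = $10,948.23 − $2,748.89 = $8,199.34

$8,199.34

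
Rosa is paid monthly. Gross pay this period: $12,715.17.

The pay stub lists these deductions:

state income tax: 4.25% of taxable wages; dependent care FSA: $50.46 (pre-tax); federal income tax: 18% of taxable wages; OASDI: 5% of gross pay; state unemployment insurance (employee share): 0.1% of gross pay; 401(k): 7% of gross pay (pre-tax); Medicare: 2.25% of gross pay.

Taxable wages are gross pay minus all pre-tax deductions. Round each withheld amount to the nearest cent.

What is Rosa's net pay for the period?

$8,220.22

Dependent care FSA: $50.46
401(k): $12,715.17 × 0.07 = $890.06
Pre-tax total = $50.46 + $890.06 = $940.52
Taxable wages = $12,715.17 − $940.52 = $11,774.65
Federal income tax: $11,774.65 × 0.18 = $2,119.44
State income tax: $11,774.65 × 0.0425 = $500.42
OASDI: $12,715.17 × 0.05 = $635.76
Medicare: $12,715.17 × 0.0225 = $286.09
State unemployment insurance (employee share): $12,715.17 × 0.001 = $12.72
Total deductions = $50.46 + $890.06 + $2,119.44 + $500.42 + $635.76 + $286.09 + $12.72 = $4,494.95
Net pay = $12,715.17 − $4,494.95 = $8,220.22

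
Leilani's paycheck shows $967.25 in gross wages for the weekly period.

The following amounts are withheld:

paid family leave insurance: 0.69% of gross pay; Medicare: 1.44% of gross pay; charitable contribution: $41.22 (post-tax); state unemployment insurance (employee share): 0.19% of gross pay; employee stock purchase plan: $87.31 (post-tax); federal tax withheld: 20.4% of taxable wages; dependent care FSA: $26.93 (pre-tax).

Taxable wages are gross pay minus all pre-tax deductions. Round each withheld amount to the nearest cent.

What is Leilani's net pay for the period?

Dependent care FSA: $26.93
Taxable wages = $967.25 − $26.93 = $940.32
Federal tax withheld: $940.32 × 0.204 = $191.83
Medicare: $967.25 × 0.0144 = $13.93
State unemployment insurance (employee share): $967.25 × 0.0019 = $1.84
Paid family leave insurance: $967.25 × 0.0069 = $6.67
Employee stock purchase plan: $87.31
Charitable contribution: $41.22
Total deductions = $26.93 + $191.83 + $13.93 + $1.84 + $6.67 + $87.31 + $41.22 = $369.73
Net pay = $967.25 − $369.73 = $597.52

$597.52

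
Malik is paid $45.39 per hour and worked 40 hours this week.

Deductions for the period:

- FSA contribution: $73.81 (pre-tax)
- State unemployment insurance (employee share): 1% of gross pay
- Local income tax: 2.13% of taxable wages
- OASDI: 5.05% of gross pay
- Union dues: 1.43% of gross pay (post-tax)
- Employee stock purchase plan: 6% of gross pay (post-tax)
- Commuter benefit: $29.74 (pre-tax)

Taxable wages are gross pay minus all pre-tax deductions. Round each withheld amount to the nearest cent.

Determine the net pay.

Gross pay: 40 × $45.39 = $1,815.60
Commuter benefit: $29.74
FSA contribution: $73.81
Pre-tax total = $29.74 + $73.81 = $103.55
Taxable wages = $1,815.60 − $103.55 = $1,712.05
Local income tax: $1,712.05 × 0.0213 = $36.47
State unemployment insurance (employee share): $1,815.60 × 0.01 = $18.16
OASDI: $1,815.60 × 0.0505 = $91.69
Employee stock purchase plan: $1,815.60 × 0.06 = $108.94
Union dues: $1,815.60 × 0.0143 = $25.96
Total deductions = $29.74 + $73.81 + $36.47 + $18.16 + $91.69 + $108.94 + $25.96 = $384.77
Net pay = $1,815.60 − $384.77 = $1,430.83

$1,430.83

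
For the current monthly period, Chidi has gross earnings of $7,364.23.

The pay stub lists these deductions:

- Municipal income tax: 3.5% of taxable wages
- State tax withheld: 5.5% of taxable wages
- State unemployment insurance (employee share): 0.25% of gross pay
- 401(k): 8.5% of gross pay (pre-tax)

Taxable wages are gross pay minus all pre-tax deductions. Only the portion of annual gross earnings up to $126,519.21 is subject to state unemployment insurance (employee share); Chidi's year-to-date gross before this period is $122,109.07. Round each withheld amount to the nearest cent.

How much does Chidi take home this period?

$6,120.80

401(k): $7,364.23 × 0.085 = $625.96
Taxable wages = $7,364.23 − $625.96 = $6,738.27
State tax withheld: $6,738.27 × 0.055 = $370.60
Municipal income tax: $6,738.27 × 0.035 = $235.84
State unemployment insurance (employee share): only $126,519.21 − $122,109.07 = $4,410.14 of this check is subject → $4,410.14 × 0.0025 = $11.03
Total deductions = $625.96 + $370.60 + $235.84 + $11.03 = $1,243.43
Net pay = $7,364.23 − $1,243.43 = $6,120.80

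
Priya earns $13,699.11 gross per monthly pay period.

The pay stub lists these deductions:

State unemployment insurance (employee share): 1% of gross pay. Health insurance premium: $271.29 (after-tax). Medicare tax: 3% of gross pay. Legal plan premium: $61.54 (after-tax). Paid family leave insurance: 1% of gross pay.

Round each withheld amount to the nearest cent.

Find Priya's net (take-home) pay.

Medicare tax: $13,699.11 × 0.03 = $410.97
Paid family leave insurance: $13,699.11 × 0.01 = $136.99
State unemployment insurance (employee share): $13,699.11 × 0.01 = $136.99
Legal plan premium: $61.54
Health insurance premium: $271.29
Total deductions = $410.97 + $136.99 + $136.99 + $61.54 + $271.29 = $1,017.78
Net pay = $13,699.11 − $1,017.78 = $12,681.33

$12,681.33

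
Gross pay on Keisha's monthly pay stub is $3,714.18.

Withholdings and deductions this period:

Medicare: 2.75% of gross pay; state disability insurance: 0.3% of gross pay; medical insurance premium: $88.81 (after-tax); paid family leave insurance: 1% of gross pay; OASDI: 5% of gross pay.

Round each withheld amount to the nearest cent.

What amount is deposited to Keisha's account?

Medicare: $3,714.18 × 0.0275 = $102.14
OASDI: $3,714.18 × 0.05 = $185.71
Paid family leave insurance: $3,714.18 × 0.01 = $37.14
State disability insurance: $3,714.18 × 0.003 = $11.14
Medical insurance premium: $88.81
Total deductions = $102.14 + $185.71 + $37.14 + $11.14 + $88.81 = $424.94
Net pay = $3,714.18 − $424.94 = $3,289.24

$3,289.24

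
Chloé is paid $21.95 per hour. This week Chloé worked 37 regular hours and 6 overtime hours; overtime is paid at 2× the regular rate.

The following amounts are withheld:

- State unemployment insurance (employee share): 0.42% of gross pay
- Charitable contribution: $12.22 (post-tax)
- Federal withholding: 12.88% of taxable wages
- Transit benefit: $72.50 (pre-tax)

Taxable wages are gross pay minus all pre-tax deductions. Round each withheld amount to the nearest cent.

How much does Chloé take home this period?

$857.12

Regular pay: 37 × $21.95 = $812.15
Overtime pay: 6 × $21.95 × 2 = $263.40
Gross pay = $812.15 + $263.40 = $1075.55
Transit benefit: $72.50
Taxable wages = $1075.55 − $72.50 = $1003.05
Federal withholding: $1003.05 × 0.1288 = $129.19
State unemployment insurance (employee share): $1075.55 × 0.0042 = $4.52
Charitable contribution: $12.22
Total deductions = $72.50 + $129.19 + $4.52 + $12.22 = $218.43
Net pay = $1075.55 − $218.43 = $857.12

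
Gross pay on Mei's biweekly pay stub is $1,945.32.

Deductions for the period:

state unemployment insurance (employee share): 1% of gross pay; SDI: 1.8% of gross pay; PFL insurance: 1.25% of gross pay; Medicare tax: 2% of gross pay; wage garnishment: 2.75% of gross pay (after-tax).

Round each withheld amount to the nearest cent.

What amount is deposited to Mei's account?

$1,774.12

SDI: $1,945.32 × 0.018 = $35.02
PFL insurance: $1,945.32 × 0.0125 = $24.32
Medicare tax: $1,945.32 × 0.02 = $38.91
State unemployment insurance (employee share): $1,945.32 × 0.01 = $19.45
Wage garnishment: $1,945.32 × 0.0275 = $53.50
Total deductions = $35.02 + $24.32 + $38.91 + $19.45 + $53.50 = $171.20
Net pay = $1,945.32 − $171.20 = $1,774.12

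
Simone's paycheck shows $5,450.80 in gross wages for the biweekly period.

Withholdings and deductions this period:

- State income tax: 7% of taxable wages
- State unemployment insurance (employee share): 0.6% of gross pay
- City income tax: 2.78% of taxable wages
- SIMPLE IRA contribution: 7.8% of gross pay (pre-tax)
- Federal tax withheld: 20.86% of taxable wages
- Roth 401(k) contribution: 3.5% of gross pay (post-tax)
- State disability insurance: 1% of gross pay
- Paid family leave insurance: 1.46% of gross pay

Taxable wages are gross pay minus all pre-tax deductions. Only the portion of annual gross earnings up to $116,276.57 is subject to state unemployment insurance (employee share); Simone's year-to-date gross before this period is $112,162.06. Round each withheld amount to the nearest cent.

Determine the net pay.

SIMPLE IRA contribution: $5,450.80 × 0.078 = $425.16
Taxable wages = $5,450.80 − $425.16 = $5,025.64
State income tax: $5,025.64 × 0.07 = $351.79
Federal tax withheld: $5,025.64 × 0.2086 = $1,048.35
City income tax: $5,025.64 × 0.0278 = $139.71
State unemployment insurance (employee share): only $116,276.57 − $112,162.06 = $4,114.51 of this check is subject → $4,114.51 × 0.006 = $24.69
State disability insurance: $5,450.80 × 0.01 = $54.51
Paid family leave insurance: $5,450.80 × 0.0146 = $79.58
Roth 401(k) contribution: $5,450.80 × 0.035 = $190.78
Total deductions = $425.16 + $351.79 + $1,048.35 + $139.71 + $24.69 + $54.51 + $79.58 + $190.78 = $2,314.57
Net pay = $5,450.80 − $2,314.57 = $3,136.23

$3,136.23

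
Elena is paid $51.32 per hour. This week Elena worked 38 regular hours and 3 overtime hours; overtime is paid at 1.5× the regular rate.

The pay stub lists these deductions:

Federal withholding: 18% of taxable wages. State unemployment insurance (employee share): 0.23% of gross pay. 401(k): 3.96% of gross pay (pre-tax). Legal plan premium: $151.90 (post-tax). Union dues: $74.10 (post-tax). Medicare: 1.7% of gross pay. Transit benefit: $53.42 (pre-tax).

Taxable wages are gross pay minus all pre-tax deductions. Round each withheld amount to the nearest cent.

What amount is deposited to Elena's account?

$1,405.77

Regular pay: 38 × $51.32 = $1,950.16
Overtime pay: 3 × $51.32 × 1.5 = $230.94
Gross pay = $1,950.16 + $230.94 = $2,181.10
Transit benefit: $53.42
401(k): $2,181.10 × 0.0396 = $86.37
Pre-tax total = $53.42 + $86.37 = $139.79
Taxable wages = $2,181.10 − $139.79 = $2,041.31
Federal withholding: $2,041.31 × 0.18 = $367.44
Medicare: $2,181.10 × 0.017 = $37.08
State unemployment insurance (employee share): $2,181.10 × 0.0023 = $5.02
Union dues: $74.10
Legal plan premium: $151.90
Total deductions = $53.42 + $86.37 + $367.44 + $37.08 + $5.02 + $74.10 + $151.90 = $775.33
Net pay = $2,181.10 − $775.33 = $1,405.77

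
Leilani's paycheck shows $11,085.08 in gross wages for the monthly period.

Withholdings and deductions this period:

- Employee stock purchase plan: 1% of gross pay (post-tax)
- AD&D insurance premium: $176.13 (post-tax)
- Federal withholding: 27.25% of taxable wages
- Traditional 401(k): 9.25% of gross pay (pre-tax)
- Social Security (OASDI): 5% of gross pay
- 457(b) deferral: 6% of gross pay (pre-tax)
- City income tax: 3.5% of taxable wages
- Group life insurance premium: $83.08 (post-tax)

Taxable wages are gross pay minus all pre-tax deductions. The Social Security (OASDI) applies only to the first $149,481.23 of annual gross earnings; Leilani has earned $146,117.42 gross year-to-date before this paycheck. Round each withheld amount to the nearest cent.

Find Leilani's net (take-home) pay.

Traditional 401(k): $11,085.08 × 0.0925 = $1,025.37
457(b) deferral: $11,085.08 × 0.06 = $665.10
Pre-tax total = $1,025.37 + $665.10 = $1,690.47
Taxable wages = $11,085.08 − $1,690.47 = $9,394.61
City income tax: $9,394.61 × 0.035 = $328.81
Federal withholding: $9,394.61 × 0.2725 = $2,560.03
Social Security (OASDI): only $149,481.23 − $146,117.42 = $3,363.81 of this check is subject → $3,363.81 × 0.05 = $168.19
Employee stock purchase plan: $11,085.08 × 0.01 = $110.85
AD&D insurance premium: $176.13
Group life insurance premium: $83.08
Total deductions = $1,025.37 + $665.10 + $328.81 + $2,560.03 + $168.19 + $110.85 + $176.13 + $83.08 = $5,117.56
Net pay = $11,085.08 − $5,117.56 = $5,967.52

$5,967.52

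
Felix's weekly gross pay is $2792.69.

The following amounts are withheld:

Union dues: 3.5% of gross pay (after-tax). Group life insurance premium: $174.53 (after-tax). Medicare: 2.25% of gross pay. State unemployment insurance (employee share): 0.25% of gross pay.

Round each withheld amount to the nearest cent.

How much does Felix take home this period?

State unemployment insurance (employee share): $2792.69 × 0.0025 = $6.98
Medicare: $2792.69 × 0.0225 = $62.84
Union dues: $2792.69 × 0.035 = $97.74
Group life insurance premium: $174.53
Total deductions = $6.98 + $62.84 + $97.74 + $174.53 = $342.09
Net pay = $2792.69 − $342.09 = $2450.60

$2450.60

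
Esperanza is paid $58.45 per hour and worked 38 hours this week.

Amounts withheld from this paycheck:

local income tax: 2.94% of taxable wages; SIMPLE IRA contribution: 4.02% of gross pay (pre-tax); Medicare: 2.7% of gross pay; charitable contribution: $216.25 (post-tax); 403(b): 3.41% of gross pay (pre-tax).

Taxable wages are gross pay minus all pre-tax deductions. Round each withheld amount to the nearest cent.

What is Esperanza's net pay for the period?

Gross pay: 38 × $58.45 = $2,221.10
403(b): $2,221.10 × 0.0341 = $75.74
SIMPLE IRA contribution: $2,221.10 × 0.0402 = $89.29
Pre-tax total = $75.74 + $89.29 = $165.03
Taxable wages = $2,221.10 − $165.03 = $2,056.07
Local income tax: $2,056.07 × 0.0294 = $60.45
Medicare: $2,221.10 × 0.027 = $59.97
Charitable contribution: $216.25
Total deductions = $75.74 + $89.29 + $60.45 + $59.97 + $216.25 = $501.70
Net pay = $2,221.10 − $501.70 = $1,719.40

$1,719.40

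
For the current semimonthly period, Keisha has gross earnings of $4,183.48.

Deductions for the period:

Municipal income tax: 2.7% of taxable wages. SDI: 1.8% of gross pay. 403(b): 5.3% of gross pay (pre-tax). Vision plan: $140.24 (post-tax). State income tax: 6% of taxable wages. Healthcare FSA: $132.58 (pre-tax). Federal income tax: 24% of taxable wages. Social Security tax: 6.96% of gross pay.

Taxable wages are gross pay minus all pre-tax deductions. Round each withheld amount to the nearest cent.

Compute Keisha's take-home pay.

Healthcare FSA: $132.58
403(b): $4,183.48 × 0.053 = $221.72
Pre-tax total = $132.58 + $221.72 = $354.30
Taxable wages = $4,183.48 − $354.30 = $3,829.18
Federal income tax: $3,829.18 × 0.24 = $919.00
Municipal income tax: $3,829.18 × 0.027 = $103.39
State income tax: $3,829.18 × 0.06 = $229.75
Social Security tax: $4,183.48 × 0.0696 = $291.17
SDI: $4,183.48 × 0.018 = $75.30
Vision plan: $140.24
Total deductions = $132.58 + $221.72 + $919.00 + $103.39 + $229.75 + $291.17 + $75.30 + $140.24 = $2,113.15
Net pay = $4,183.48 − $2,113.15 = $2,070.33

$2,070.33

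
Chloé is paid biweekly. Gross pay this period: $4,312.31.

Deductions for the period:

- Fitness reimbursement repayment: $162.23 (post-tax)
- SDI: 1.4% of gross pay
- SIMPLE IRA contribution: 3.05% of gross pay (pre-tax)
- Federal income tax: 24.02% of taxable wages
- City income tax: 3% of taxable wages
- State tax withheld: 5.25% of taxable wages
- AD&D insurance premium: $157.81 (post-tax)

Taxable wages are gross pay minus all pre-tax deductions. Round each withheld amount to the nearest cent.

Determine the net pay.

$2,451.24

SIMPLE IRA contribution: $4,312.31 × 0.0305 = $131.53
Taxable wages = $4,312.31 − $131.53 = $4,180.78
Federal income tax: $4,180.78 × 0.2402 = $1,004.22
State tax withheld: $4,180.78 × 0.0525 = $219.49
City income tax: $4,180.78 × 0.03 = $125.42
SDI: $4,312.31 × 0.014 = $60.37
AD&D insurance premium: $157.81
Fitness reimbursement repayment: $162.23
Total deductions = $131.53 + $1,004.22 + $219.49 + $125.42 + $60.37 + $157.81 + $162.23 = $1,861.07
Net pay = $4,312.31 − $1,861.07 = $2,451.24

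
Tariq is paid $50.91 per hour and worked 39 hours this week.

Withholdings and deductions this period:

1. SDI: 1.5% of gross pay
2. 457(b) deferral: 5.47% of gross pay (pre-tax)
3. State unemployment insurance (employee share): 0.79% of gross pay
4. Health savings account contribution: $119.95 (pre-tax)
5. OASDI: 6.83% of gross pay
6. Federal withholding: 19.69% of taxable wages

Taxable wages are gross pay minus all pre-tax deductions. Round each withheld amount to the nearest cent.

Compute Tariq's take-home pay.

$1,229.91

Gross pay: 39 × $50.91 = $1,985.49
Health savings account contribution: $119.95
457(b) deferral: $1,985.49 × 0.0547 = $108.61
Pre-tax total = $119.95 + $108.61 = $228.56
Taxable wages = $1,985.49 − $228.56 = $1,756.93
Federal withholding: $1,756.93 × 0.1969 = $345.94
SDI: $1,985.49 × 0.015 = $29.78
OASDI: $1,985.49 × 0.0683 = $135.61
State unemployment insurance (employee share): $1,985.49 × 0.0079 = $15.69
Total deductions = $119.95 + $108.61 + $345.94 + $29.78 + $135.61 + $15.69 = $755.58
Net pay = $1,985.49 − $755.58 = $1,229.91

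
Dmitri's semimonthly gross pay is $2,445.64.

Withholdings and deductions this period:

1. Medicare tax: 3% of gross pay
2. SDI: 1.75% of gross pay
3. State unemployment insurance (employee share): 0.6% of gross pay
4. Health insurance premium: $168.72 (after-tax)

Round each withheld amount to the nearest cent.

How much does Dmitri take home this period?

$2,146.08

State unemployment insurance (employee share): $2,445.64 × 0.006 = $14.67
SDI: $2,445.64 × 0.0175 = $42.80
Medicare tax: $2,445.64 × 0.03 = $73.37
Health insurance premium: $168.72
Total deductions = $14.67 + $42.80 + $73.37 + $168.72 = $299.56
Net pay = $2,445.64 − $299.56 = $2,146.08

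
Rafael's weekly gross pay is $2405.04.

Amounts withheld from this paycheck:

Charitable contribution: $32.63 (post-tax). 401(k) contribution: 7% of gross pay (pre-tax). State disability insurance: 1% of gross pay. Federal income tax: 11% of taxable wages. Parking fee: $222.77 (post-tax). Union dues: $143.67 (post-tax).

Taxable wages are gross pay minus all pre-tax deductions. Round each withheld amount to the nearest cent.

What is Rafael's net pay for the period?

$1567.53

401(k) contribution: $2405.04 × 0.07 = $168.35
Taxable wages = $2405.04 − $168.35 = $2236.69
Federal income tax: $2236.69 × 0.11 = $246.04
State disability insurance: $2405.04 × 0.01 = $24.05
Charitable contribution: $32.63
Union dues: $143.67
Parking fee: $222.77
Total deductions = $168.35 + $246.04 + $24.05 + $32.63 + $143.67 + $222.77 = $837.51
Net pay = $2405.04 − $837.51 = $1567.53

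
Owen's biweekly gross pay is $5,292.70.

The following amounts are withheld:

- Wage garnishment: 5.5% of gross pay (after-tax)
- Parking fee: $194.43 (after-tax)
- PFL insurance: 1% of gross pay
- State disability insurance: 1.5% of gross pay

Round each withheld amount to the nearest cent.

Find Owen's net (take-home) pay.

PFL insurance: $5,292.70 × 0.01 = $52.93
State disability insurance: $5,292.70 × 0.015 = $79.39
Parking fee: $194.43
Wage garnishment: $5,292.70 × 0.055 = $291.10
Total deductions = $52.93 + $79.39 + $194.43 + $291.10 = $617.85
Net pay = $5,292.70 − $617.85 = $4,674.85

$4,674.85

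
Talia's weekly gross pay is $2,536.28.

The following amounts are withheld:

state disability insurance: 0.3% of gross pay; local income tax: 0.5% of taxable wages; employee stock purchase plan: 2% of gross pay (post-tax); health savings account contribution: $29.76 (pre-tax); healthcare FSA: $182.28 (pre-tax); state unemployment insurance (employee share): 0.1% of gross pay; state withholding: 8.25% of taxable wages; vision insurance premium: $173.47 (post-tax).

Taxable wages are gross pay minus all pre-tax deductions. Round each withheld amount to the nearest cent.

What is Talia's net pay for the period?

Healthcare FSA: $182.28
Health savings account contribution: $29.76
Pre-tax total = $182.28 + $29.76 = $212.04
Taxable wages = $2,536.28 − $212.04 = $2,324.24
State withholding: $2,324.24 × 0.0825 = $191.75
Local income tax: $2,324.24 × 0.005 = $11.62
State unemployment insurance (employee share): $2,536.28 × 0.001 = $2.54
State disability insurance: $2,536.28 × 0.003 = $7.61
Employee stock purchase plan: $2,536.28 × 0.02 = $50.73
Vision insurance premium: $173.47
Total deductions = $182.28 + $29.76 + $191.75 + $11.62 + $2.54 + $7.61 + $50.73 + $173.47 = $649.76
Net pay = $2,536.28 − $649.76 = $1,886.52

$1,886.52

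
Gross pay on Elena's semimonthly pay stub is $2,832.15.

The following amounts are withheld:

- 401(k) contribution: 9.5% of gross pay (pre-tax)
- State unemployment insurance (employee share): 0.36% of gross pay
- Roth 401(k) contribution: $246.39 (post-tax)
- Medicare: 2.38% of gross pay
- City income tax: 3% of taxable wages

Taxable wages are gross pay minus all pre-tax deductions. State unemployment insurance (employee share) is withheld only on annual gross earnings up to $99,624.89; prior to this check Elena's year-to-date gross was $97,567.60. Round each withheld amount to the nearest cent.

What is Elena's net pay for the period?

401(k) contribution: $2,832.15 × 0.095 = $269.05
Taxable wages = $2,832.15 − $269.05 = $2,563.10
City income tax: $2,563.10 × 0.03 = $76.89
State unemployment insurance (employee share): only $99,624.89 − $97,567.60 = $2,057.29 of this check is subject → $2,057.29 × 0.0036 = $7.41
Medicare: $2,832.15 × 0.0238 = $67.41
Roth 401(k) contribution: $246.39
Total deductions = $269.05 + $76.89 + $7.41 + $67.41 + $246.39 = $667.15
Net pay = $2,832.15 − $667.15 = $2,165.00

$2,165.00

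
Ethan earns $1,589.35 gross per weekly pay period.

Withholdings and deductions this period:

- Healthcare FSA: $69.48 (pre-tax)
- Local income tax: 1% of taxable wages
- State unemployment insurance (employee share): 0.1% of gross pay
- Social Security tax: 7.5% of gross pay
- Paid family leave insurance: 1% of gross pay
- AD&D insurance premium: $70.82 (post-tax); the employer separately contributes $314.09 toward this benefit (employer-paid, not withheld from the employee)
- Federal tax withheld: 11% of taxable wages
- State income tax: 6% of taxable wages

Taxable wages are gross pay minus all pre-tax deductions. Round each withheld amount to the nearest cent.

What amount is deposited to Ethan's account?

$1,038.79

Healthcare FSA: $69.48
Taxable wages = $1,589.35 − $69.48 = $1,519.87
State income tax: $1,519.87 × 0.06 = $91.19
Federal tax withheld: $1,519.87 × 0.11 = $167.19
Local income tax: $1,519.87 × 0.01 = $15.20
Paid family leave insurance: $1,589.35 × 0.01 = $15.89
State unemployment insurance (employee share): $1,589.35 × 0.001 = $1.59
Social Security tax: $1,589.35 × 0.075 = $119.20
AD&D insurance premium: $70.82
(Employer's $314.09 toward AD&D insurance premium is not withheld from the employee.)
Total deductions = $69.48 + $91.19 + $167.19 + $15.20 + $15.89 + $1.59 + $119.20 + $70.82 = $550.56
Net pay = $1,589.35 − $550.56 = $1,038.79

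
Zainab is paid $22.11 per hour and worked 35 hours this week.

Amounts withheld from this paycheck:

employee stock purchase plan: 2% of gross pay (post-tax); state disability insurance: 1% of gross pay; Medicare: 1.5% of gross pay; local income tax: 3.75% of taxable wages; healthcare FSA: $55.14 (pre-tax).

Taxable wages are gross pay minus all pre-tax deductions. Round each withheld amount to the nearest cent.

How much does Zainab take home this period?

Gross pay: 35 × $22.11 = $773.85
Healthcare FSA: $55.14
Taxable wages = $773.85 − $55.14 = $718.71
Local income tax: $718.71 × 0.0375 = $26.95
State disability insurance: $773.85 × 0.01 = $7.74
Medicare: $773.85 × 0.015 = $11.61
Employee stock purchase plan: $773.85 × 0.02 = $15.48
Total deductions = $55.14 + $26.95 + $7.74 + $11.61 + $15.48 = $116.92
Net pay = $773.85 − $116.92 = $656.93

$656.93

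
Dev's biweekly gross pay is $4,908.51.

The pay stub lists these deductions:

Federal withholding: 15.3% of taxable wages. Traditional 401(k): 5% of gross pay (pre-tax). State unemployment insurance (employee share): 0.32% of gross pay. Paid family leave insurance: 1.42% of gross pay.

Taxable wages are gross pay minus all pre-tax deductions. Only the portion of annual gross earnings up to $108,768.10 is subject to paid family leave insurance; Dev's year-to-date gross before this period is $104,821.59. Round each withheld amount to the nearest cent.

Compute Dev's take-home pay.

Traditional 401(k): $4,908.51 × 0.05 = $245.43
Taxable wages = $4,908.51 − $245.43 = $4,663.08
Federal withholding: $4,663.08 × 0.153 = $713.45
State unemployment insurance (employee share): $4,908.51 × 0.0032 = $15.71
Paid family leave insurance: only $108,768.10 − $104,821.59 = $3,946.51 of this check is subject → $3,946.51 × 0.0142 = $56.04
Total deductions = $245.43 + $713.45 + $15.71 + $56.04 = $1,030.63
Net pay = $4,908.51 − $1,030.63 = $3,877.88

$3,877.88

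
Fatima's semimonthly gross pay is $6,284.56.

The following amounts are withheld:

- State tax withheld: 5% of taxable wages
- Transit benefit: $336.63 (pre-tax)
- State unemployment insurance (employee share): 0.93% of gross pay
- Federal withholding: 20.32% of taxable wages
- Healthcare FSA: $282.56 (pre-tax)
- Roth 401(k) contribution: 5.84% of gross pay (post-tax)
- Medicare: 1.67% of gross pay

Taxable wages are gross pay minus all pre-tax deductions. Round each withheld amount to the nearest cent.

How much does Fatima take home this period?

Healthcare FSA: $282.56
Transit benefit: $336.63
Pre-tax total = $282.56 + $336.63 = $619.19
Taxable wages = $6,284.56 − $619.19 = $5,665.37
State tax withheld: $5,665.37 × 0.05 = $283.27
Federal withholding: $5,665.37 × 0.2032 = $1,151.20
State unemployment insurance (employee share): $6,284.56 × 0.0093 = $58.45
Medicare: $6,284.56 × 0.0167 = $104.95
Roth 401(k) contribution: $6,284.56 × 0.0584 = $367.02
Total deductions = $282.56 + $336.63 + $283.27 + $1,151.20 + $58.45 + $104.95 + $367.02 = $2,584.08
Net pay = $6,284.56 − $2,584.08 = $3,700.48

$3,700.48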